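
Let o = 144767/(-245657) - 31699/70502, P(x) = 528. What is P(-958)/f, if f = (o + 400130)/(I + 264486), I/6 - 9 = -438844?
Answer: -21659194105768315008/6929957442431543 ≈ -3125.4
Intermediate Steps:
o = -17993444277/17319309814 (o = 144767*(-1/245657) - 31699*1/70502 = -144767/245657 - 31699/70502 = -17993444277/17319309814 ≈ -1.0389)
I = -2633010 (I = 54 + 6*(-438844) = 54 - 2633064 = -2633010)
f = -6929957442431543/41021200957894536 (f = (-17993444277/17319309814 + 400130)/(-2633010 + 264486) = (6929957442431543/17319309814)/(-2368524) = (6929957442431543/17319309814)*(-1/2368524) = -6929957442431543/41021200957894536 ≈ -0.16894)
P(-958)/f = 528/(-6929957442431543/41021200957894536) = 528*(-41021200957894536/6929957442431543) = -21659194105768315008/6929957442431543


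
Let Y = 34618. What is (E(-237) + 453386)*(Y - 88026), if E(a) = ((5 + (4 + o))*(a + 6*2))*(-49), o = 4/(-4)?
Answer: -28925025088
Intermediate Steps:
o = -1 (o = 4*(-1/4) = -1)
E(a) = -4704 - 392*a (E(a) = ((5 + (4 - 1))*(a + 6*2))*(-49) = ((5 + 3)*(a + 12))*(-49) = (8*(12 + a))*(-49) = (96 + 8*a)*(-49) = -4704 - 392*a)
(E(-237) + 453386)*(Y - 88026) = ((-4704 - 392*(-237)) + 453386)*(34618 - 88026) = ((-4704 + 92904) + 453386)*(-53408) = (88200 + 453386)*(-53408) = 541586*(-53408) = -28925025088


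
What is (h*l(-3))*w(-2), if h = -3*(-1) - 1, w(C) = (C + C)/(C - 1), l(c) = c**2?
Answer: 24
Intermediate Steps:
w(C) = 2*C/(-1 + C) (w(C) = (2*C)/(-1 + C) = 2*C/(-1 + C))
h = 2 (h = 3 - 1 = 2)
(h*l(-3))*w(-2) = (2*(-3)**2)*(2*(-2)/(-1 - 2)) = (2*9)*(2*(-2)/(-3)) = 18*(2*(-2)*(-1/3)) = 18*(4/3) = 24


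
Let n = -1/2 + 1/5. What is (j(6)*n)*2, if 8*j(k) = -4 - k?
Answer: 3/4 ≈ 0.75000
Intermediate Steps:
n = -3/10 (n = -1*1/2 + 1*(1/5) = -1/2 + 1/5 = -3/10 ≈ -0.30000)
j(k) = -1/2 - k/8 (j(k) = (-4 - k)/8 = -1/2 - k/8)
(j(6)*n)*2 = ((-1/2 - 1/8*6)*(-3/10))*2 = ((-1/2 - 3/4)*(-3/10))*2 = -5/4*(-3/10)*2 = (3/8)*2 = 3/4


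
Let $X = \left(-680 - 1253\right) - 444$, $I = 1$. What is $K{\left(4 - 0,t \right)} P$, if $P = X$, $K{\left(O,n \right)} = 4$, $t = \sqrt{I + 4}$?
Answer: $-9508$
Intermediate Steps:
$t = \sqrt{5}$ ($t = \sqrt{1 + 4} = \sqrt{5} \approx 2.2361$)
$X = -2377$ ($X = -1933 - 444 = -2377$)
$P = -2377$
$K{\left(4 - 0,t \right)} P = 4 \left(-2377\right) = -9508$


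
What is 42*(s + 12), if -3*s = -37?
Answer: 1022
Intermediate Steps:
s = 37/3 (s = -1/3*(-37) = 37/3 ≈ 12.333)
42*(s + 12) = 42*(37/3 + 12) = 42*(73/3) = 1022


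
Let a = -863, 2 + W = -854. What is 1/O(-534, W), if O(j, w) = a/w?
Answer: 856/863 ≈ 0.99189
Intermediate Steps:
W = -856 (W = -2 - 854 = -856)
O(j, w) = -863/w
1/O(-534, W) = 1/(-863/(-856)) = 1/(-863*(-1/856)) = 1/(863/856) = 856/863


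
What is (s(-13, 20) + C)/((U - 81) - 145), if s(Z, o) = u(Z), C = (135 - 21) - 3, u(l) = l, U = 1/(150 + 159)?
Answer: -30282/69833 ≈ -0.43363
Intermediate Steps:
U = 1/309 ≈ 0.0032362
C = 111 (C = 114 - 3 = 111)
s(Z, o) = Z
(s(-13, 20) + C)/((U - 81) - 145) = (-13 + 111)/((1/309 - 81) - 145) = 98/(-25028/309 - 145) = 98/(-69833/309) = 98*(-309/69833) = -30282/69833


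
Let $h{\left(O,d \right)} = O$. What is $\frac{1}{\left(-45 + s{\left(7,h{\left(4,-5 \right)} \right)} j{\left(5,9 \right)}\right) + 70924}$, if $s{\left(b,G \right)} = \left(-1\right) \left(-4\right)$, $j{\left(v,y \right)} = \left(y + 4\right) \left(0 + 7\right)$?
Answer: $\frac{1}{71243} \approx 1.4036 \cdot 10^{-5}$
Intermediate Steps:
$j{\left(v,y \right)} = 28 + 7 y$ ($j{\left(v,y \right)} = \left(4 + y\right) 7 = 28 + 7 y$)
$s{\left(b,G \right)} = 4$
$\frac{1}{\left(-45 + s{\left(7,h{\left(4,-5 \right)} \right)} j{\left(5,9 \right)}\right) + 70924} = \frac{1}{\left(-45 + 4 \left(28 + 7 \cdot 9\right)\right) + 70924} = \frac{1}{\left(-45 + 4 \left(28 + 63\right)\right) + 70924} = \frac{1}{\left(-45 + 4 \cdot 91\right) + 70924} = \frac{1}{\left(-45 + 364\right) + 70924} = \frac{1}{319 + 70924} = \frac{1}{71243}$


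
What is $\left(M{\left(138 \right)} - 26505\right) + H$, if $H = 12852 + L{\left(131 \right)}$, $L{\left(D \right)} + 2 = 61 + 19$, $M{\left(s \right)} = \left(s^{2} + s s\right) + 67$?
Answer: $24580$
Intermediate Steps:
$M{\left(s \right)} = 67 + 2 s^{2}$ ($M{\left(s \right)} = \left(s^{2} + s^{2}\right) + 67 = 2 s^{2} + 67 = 67 + 2 s^{2}$)
$L{\left(D \right)} = 78$ ($L{\left(D \right)} = -2 + \left(61 + 19\right) = -2 + 80 = 78$)
$H = 12930$ ($H = 12852 + 78 = 12930$)
$\left(M{\left(138 \right)} - 26505\right) + H = \left(\left(67 + 2 \cdot 138^{2}\right) - 26505\right) + 12930 = \left(\left(67 + 2 \cdot 19044\right) - 26505\right) + 12930 = \left(\left(67 + 38088\right) - 26505\right) + 12930 = \left(38155 - 26505\right) + 12930 = 11650 + 12930 = 24580$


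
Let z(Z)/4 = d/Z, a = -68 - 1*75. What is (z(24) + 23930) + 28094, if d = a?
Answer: 312001/6 ≈ 52000.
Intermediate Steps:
a = -143 (a = -68 - 75 = -143)
d = -143
z(Z) = -572/Z (z(Z) = 4*(-143/Z) = -572/Z)
(z(24) + 23930) + 28094 = (-572/24 + 23930) + 28094 = (-572*1/24 + 23930) + 28094 = (-143/6 + 23930) + 28094 = 143437/6 + 28094 = 312001/6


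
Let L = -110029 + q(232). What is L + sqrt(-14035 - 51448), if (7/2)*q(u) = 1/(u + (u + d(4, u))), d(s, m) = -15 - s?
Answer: -342740333/3115 + I*sqrt(65483) ≈ -1.1003e+5 + 255.9*I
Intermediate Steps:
q(u) = 2/(7*(-19 + 2*u)) (q(u) = 2/(7*(u + (u + (-15 - 1*4)))) = 2/(7*(u + (u + (-15 - 4)))) = 2/(7*(u + (u - 19))) = 2/(7*(u + (-19 + u))) = 2/(7*(-19 + 2*u)))
L = -342740333/3115 (L = -110029 + 2/(7*(-19 + 2*232)) = -110029 + 2/(7*(-19 + 464)) = -110029 + (2/7)/445 = -110029 + (2/7)*(1/445) = -110029 + 2/3115 = -342740333/3115 ≈ -1.1003e+5)
L + sqrt(-14035 - 51448) = -342740333/3115 + sqrt(-14035 - 51448) = -342740333/3115 + sqrt(-65483) = -342740333/3115 + I*sqrt(65483)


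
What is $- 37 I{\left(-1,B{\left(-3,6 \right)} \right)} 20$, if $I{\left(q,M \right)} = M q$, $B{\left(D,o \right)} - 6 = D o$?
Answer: $-8880$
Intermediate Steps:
$B{\left(D,o \right)} = 6 + D o$
$- 37 I{\left(-1,B{\left(-3,6 \right)} \right)} 20 = - 37 \left(6 - 18\right) \left(-1\right) 20 = - 37 \left(\left(-12\right) \left(-1\right)\right) 20 = \left(-37\right) 12 \cdot 20 = \left(-444\right) 20 = -8880$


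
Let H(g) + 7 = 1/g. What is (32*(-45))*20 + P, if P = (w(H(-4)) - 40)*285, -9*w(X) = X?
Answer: -479645/12 ≈ -39970.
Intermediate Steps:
H(g) = -7 + 1/g
w(X) = -X/9
P = -134045/12 (P = (-(-7 + 1/(-4))/9 - 40)*285 = (-(-7 - ¼)/9 - 40)*285 = (-⅑*(-29/4) - 40)*285 = (29/36 - 40)*285 = -1411/36*285 = -134045/12 ≈ -11170.)
(32*(-45))*20 + P = (32*(-45))*20 - 134045/12 = -1440*20 - 134045/12 = -28800 - 134045/12 = -479645/12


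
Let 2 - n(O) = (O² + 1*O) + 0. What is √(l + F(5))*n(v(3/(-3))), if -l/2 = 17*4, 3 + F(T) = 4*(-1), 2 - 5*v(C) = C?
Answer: 26*I*√143/25 ≈ 12.437*I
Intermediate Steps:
v(C) = ⅖ - C/5
n(O) = 2 - O - O² (n(O) = 2 - ((O² + 1*O) + 0) = 2 - ((O² + O) + 0) = 2 - ((O + O²) + 0) = 2 - (O + O²) = 2 + (-O - O²) = 2 - O - O²)
F(T) = -7 (F(T) = -3 + 4*(-1) = -3 - 4 = -7)
l = -136 (l = -34*4 = -2*68 = -136)
√(l + F(5))*n(v(3/(-3))) = √(-136 - 7)*(2 - (⅖ - 3/(5*(-3))) - (⅖ - 3/(5*(-3)))²) = √(-143)*(2 - (⅖ - 3*(-1)/(5*3)) - (⅖ - 3*(-1)/(5*3))²) = (I*√143)*(2 - (⅖ - ⅕*(-1)) - (⅖ - ⅕*(-1))²) = (I*√143)*(2 - (⅖ + ⅕) - (⅖ + ⅕)²) = (I*√143)*(2 - 1*⅗ - (⅗)²) = (I*√143)*(2 - ⅗ - 1*9/25) = (I*√143)*(2 - ⅗ - 9/25) = (I*√143)*(26/25) = 26*I*√143/25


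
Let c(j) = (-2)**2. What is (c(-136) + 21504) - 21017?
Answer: 491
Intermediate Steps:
c(j) = 4
(c(-136) + 21504) - 21017 = (4 + 21504) - 21017 = 21508 - 21017 = 491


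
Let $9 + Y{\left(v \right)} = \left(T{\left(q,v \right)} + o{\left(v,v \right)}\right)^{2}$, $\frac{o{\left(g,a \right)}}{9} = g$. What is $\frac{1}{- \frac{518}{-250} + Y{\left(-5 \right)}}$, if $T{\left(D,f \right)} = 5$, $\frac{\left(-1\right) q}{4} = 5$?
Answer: $\frac{125}{199134} \approx 0.00062772$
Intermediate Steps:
$q = -20$ ($q = \left(-4\right) 5 = -20$)
$o{\left(g,a \right)} = 9 g$
$Y{\left(v \right)} = -9 + \left(5 + 9 v\right)^{2}$
$\frac{1}{- \frac{518}{-250} + Y{\left(-5 \right)}} = \frac{1}{- \frac{518}{-250} - \left(9 - \left(5 + 9 \left(-5\right)\right)^{2}\right)} = \frac{1}{\left(-518\right) \left(- \frac{1}{250}\right) - \left(9 - \left(5 - 45\right)^{2}\right)} = \frac{1}{\frac{259}{125} - \left(9 - \left(-40\right)^{2}\right)} = \frac{1}{\frac{259}{125} + \left(-9 + 1600\right)} = \frac{1}{\frac{259}{125} + 1591} = \frac{1}{\frac{199134}{125}} = \frac{125}{199134}$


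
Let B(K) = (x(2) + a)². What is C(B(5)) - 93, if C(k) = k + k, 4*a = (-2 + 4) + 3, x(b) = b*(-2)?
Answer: -623/8 ≈ -77.875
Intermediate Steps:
x(b) = -2*b
a = 5/4 (a = ((-2 + 4) + 3)/4 = (2 + 3)/4 = (¼)*5 = 5/4 ≈ 1.2500)
B(K) = 121/16 (B(K) = (-2*2 + 5/4)² = (-4 + 5/4)² = (-11/4)² = 121/16)
C(k) = 2*k
C(B(5)) - 93 = 2*(121/16) - 93 = 121/8 - 93 = -623/8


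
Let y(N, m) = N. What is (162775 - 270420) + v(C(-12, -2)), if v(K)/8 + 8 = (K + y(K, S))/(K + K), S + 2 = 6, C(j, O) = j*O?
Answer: -107701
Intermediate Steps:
C(j, O) = O*j
S = 4 (S = -2 + 6 = 4)
v(K) = -56 (v(K) = -64 + 8*((K + K)/(K + K)) = -64 + 8*((2*K)/((2*K))) = -64 + 8*((2*K)*(1/(2*K))) = -64 + 8*1 = -64 + 8 = -56)
(162775 - 270420) + v(C(-12, -2)) = (162775 - 270420) - 56 = -107645 - 56 = -107701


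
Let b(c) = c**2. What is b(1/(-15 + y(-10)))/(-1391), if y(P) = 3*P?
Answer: -1/2816775 ≈ -3.5502e-7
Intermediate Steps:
b(1/(-15 + y(-10)))/(-1391) = (1/(-15 + 3*(-10)))**2/(-1391) = (1/(-15 - 30))**2*(-1/1391) = (1/(-45))**2*(-1/1391) = (-1/45)**2*(-1/1391) = (1/2025)*(-1/1391) = -1/2816775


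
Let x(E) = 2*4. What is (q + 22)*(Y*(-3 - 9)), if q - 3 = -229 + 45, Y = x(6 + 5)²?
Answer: 122112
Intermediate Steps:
x(E) = 8
Y = 64 (Y = 8² = 64)
q = -181 (q = 3 + (-229 + 45) = 3 - 184 = -181)
(q + 22)*(Y*(-3 - 9)) = (-181 + 22)*(64*(-3 - 9)) = -10176*(-12) = -159*(-768) = 122112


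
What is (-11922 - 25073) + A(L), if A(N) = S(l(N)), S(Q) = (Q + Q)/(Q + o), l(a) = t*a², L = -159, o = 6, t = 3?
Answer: -935294023/25283 ≈ -36993.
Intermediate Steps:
l(a) = 3*a²
S(Q) = 2*Q/(6 + Q) (S(Q) = (Q + Q)/(Q + 6) = (2*Q)/(6 + Q) = 2*Q/(6 + Q))
A(N) = 6*N²/(6 + 3*N²) (A(N) = 2*(3*N²)/(6 + 3*N²) = 6*N²/(6 + 3*N²))
(-11922 - 25073) + A(L) = (-11922 - 25073) + 2*(-159)²/(2 + (-159)²) = -36995 + 2*25281/(2 + 25281) = -36995 + 2*25281/25283 = -36995 + 2*25281*(1/25283) = -36995 + 50562/25283 = -935294023/25283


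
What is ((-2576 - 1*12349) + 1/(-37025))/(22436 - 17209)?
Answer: -552598126/193529675 ≈ -2.8554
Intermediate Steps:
((-2576 - 1*12349) + 1/(-37025))/(22436 - 17209) = ((-2576 - 12349) - 1/37025)/5227 = (-14925 - 1/37025)*(1/5227) = -552598126/37025*1/5227 = -552598126/193529675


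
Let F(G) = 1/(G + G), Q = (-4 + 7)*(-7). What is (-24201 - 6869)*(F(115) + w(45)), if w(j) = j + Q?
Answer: -17153747/23 ≈ -7.4582e+5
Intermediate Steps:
Q = -21 (Q = 3*(-7) = -21)
F(G) = 1/(2*G)
w(j) = -21 + j (w(j) = j - 21 = -21 + j)
(-24201 - 6869)*(F(115) + w(45)) = (-24201 - 6869)*((½)/115 + (-21 + 45)) = -31070*((½)*(1/115) + 24) = -31070*(1/230 + 24) = -31070*5521/230 = -17153747/23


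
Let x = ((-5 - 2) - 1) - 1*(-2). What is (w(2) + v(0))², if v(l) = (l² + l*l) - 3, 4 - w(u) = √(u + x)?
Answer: (-1 + 2*I)² ≈ -3.0 - 4.0*I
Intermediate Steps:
x = -6 (x = (-7 - 1) + 2 = -8 + 2 = -6)
w(u) = 4 - √(-6 + u) (w(u) = 4 - √(u - 6) = 4 - √(-6 + u))
v(l) = -3 + 2*l² (v(l) = (l² + l²) - 3 = 2*l² - 3 = -3 + 2*l²)
(w(2) + v(0))² = ((4 - √(-6 + 2)) + (-3 + 2*0²))² = ((4 - √(-4)) + (-3 + 2*0))² = ((4 - 2*I) + (-3 + 0))² = ((4 - 2*I) - 3)² = (1 - 2*I)²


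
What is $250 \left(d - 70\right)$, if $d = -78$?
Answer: $-37000$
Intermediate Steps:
$250 \left(d - 70\right) = 250 \left(-78 - 70\right) = 250 \left(-148\right) = -37000$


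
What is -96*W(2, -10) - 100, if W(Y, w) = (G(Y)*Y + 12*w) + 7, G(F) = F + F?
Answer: 9980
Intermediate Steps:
G(F) = 2*F
W(Y, w) = 7 + 2*Y² + 12*w (W(Y, w) = ((2*Y)*Y + 12*w) + 7 = (2*Y² + 12*w) + 7 = 7 + 2*Y² + 12*w)
-96*W(2, -10) - 100 = -96*(7 + 2*2² + 12*(-10)) - 100 = -96*(7 + 2*4 - 120) - 100 = -96*(7 + 8 - 120) - 100 = -96*(-105) - 100 = 10080 - 100 = 9980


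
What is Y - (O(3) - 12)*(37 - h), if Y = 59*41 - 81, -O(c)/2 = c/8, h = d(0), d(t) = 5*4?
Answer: 10219/4 ≈ 2554.8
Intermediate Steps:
d(t) = 20
h = 20
O(c) = -c/4 (O(c) = -2*c/8 = -c/4)
Y = 2338 (Y = 2419 - 81 = 2338)
Y - (O(3) - 12)*(37 - h) = 2338 - (-1/4*3 - 12)*(37 - 1*20) = 2338 - (-3/4 - 12)*(37 - 20) = 2338 - (-51)*17/4 = 2338 - 1*(-867/4) = 2338 + 867/4 = 10219/4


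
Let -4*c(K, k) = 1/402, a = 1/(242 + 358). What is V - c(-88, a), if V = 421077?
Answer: 677091817/1608 ≈ 4.2108e+5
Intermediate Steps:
a = 1/600 ≈ 0.0016667
c(K, k) = -1/1608 (c(K, k) = -¼/402 = -¼*1/402 = -1/1608)
V - c(-88, a) = 421077 - 1*(-1/1608) = 421077 + 1/1608 = 677091817/1608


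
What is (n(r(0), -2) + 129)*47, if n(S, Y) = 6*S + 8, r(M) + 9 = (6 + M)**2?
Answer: 14053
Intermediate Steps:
r(M) = -9 + (6 + M)**2
n(S, Y) = 8 + 6*S
(n(r(0), -2) + 129)*47 = ((8 + 6*(-9 + (6 + 0)**2)) + 129)*47 = ((8 + 6*(-9 + 6**2)) + 129)*47 = ((8 + 6*(-9 + 36)) + 129)*47 = ((8 + 6*27) + 129)*47 = ((8 + 162) + 129)*47 = (170 + 129)*47 = 299*47 = 14053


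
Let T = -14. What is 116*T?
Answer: -1624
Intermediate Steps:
116*T = 116*(-14) = -1624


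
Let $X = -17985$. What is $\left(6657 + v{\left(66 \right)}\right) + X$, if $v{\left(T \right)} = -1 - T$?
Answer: $-11395$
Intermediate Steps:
$\left(6657 + v{\left(66 \right)}\right) + X = \left(6657 - 67\right) - 17985 = 6590 - 17985 = -11395$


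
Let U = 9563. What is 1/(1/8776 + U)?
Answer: 8776/83924889 ≈ 0.00010457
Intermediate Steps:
1/(1/8776 + U) = 1/(1/8776 + 9563) = 1/(83924889/8776) = 8776/83924889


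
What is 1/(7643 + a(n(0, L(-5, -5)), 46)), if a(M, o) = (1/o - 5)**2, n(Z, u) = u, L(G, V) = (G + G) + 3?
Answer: 2116/16225029 ≈ 0.00013042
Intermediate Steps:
L(G, V) = 3 + 2*G (L(G, V) = 2*G + 3 = 3 + 2*G)
a(M, o) = (-5 + 1/o)**2
1/(7643 + a(n(0, L(-5, -5)), 46)) = 1/(7643 + (-1 + 5*46)**2/46**2) = 1/(7643 + (-1 + 230)**2/2116) = 1/(7643 + (1/2116)*229**2) = 1/(7643 + (1/2116)*52441) = 1/(7643 + 52441/2116) = 1/(16225029/2116) = 2116/16225029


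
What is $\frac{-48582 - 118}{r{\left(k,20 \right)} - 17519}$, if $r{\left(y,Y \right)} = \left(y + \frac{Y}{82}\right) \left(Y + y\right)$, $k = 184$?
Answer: $- \frac{1996700}{822737} \approx -2.4269$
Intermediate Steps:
$r{\left(y,Y \right)} = \left(Y + y\right) \left(y + \frac{Y}{82}\right)$ ($r{\left(y,Y \right)} = \left(y + Y \frac{1}{82}\right) \left(Y + y\right) = \left(y + \frac{Y}{82}\right) \left(Y + y\right) = \left(Y + y\right) \left(y + \frac{Y}{82}\right)$)
$\frac{-48582 - 118}{r{\left(k,20 \right)} - 17519} = \frac{-48582 - 118}{\left(184^{2} + \frac{20^{2}}{82} + \frac{83}{82} \cdot 20 \cdot 184\right) - 17519} = - \frac{48700}{\left(33856 + \frac{1}{82} \cdot 400 + \frac{152720}{41}\right) - 17519} = - \frac{48700}{\left(33856 + \frac{200}{41} + \frac{152720}{41}\right) - 17519} = - \frac{48700}{\frac{1541016}{41} - 17519} = - \frac{48700}{\frac{822737}{41}} = \left(-48700\right) \frac{41}{822737} = - \frac{1996700}{822737}$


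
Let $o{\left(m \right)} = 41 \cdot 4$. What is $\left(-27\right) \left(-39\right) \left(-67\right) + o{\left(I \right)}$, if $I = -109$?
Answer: $-70387$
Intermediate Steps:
$o{\left(m \right)} = 164$
$\left(-27\right) \left(-39\right) \left(-67\right) + o{\left(I \right)} = \left(-27\right) \left(-39\right) \left(-67\right) + 164 = 1053 \left(-67\right) + 164 = -70551 + 164 = -70387$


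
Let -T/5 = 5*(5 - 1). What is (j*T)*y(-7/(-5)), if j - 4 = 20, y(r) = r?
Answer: -3360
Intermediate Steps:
j = 24 (j = 4 + 20 = 24)
T = -100 (T = -25*(5 - 1) = -25*4 = -5*20 = -100)
(j*T)*y(-7/(-5)) = (24*(-100))*(-7/(-5)) = -(-16800)*(-1)/5 = -2400*7/5 = -3360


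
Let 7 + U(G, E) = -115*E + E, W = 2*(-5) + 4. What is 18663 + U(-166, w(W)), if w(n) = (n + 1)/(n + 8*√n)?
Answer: 130535/7 - 76*I*√6/7 ≈ 18648.0 - 26.594*I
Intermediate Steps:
W = -6 (W = -10 + 4 = -6)
w(n) = (1 + n)/(n + 8*√n)
U(G, E) = -7 - 114*E (U(G, E) = -7 + (-115*E + E) = -7 - 114*E)
18663 + U(-166, w(W)) = 18663 + (-7 - 114*(1 - 6)/(-6 + 8*√(-6))) = 18663 + (-7 - 114*(-5)/(-6 + 8*(I*√6))) = 18663 + (-7 - 114*(-5)/(-6 + 8*I*√6)) = 18663 + (-7 - (-570)/(-6 + 8*I*√6)) = 18663 + (-7 + 570/(-6 + 8*I*√6)) = 18656 + 570/(-6 + 8*I*√6)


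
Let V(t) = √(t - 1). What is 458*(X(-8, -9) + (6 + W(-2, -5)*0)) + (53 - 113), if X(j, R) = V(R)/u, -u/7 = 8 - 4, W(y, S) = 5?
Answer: 2688 - 229*I*√10/14 ≈ 2688.0 - 51.726*I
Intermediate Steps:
V(t) = √(-1 + t)
u = -28 (u = -7*(8 - 4) = -7*4 = -28)
X(j, R) = -√(-1 + R)/28 (X(j, R) = √(-1 + R)/(-28) = √(-1 + R)*(-1/28) = -√(-1 + R)/28)
458*(X(-8, -9) + (6 + W(-2, -5)*0)) + (53 - 113) = 458*(-√(-1 - 9)/28 + (6 + 5*0)) + (53 - 113) = 458*(-I*√10/28 + (6 + 0)) - 60 = 458*(-I*√10/28 + 6) - 60 = 458*(6 - I*√10/28) - 60 = (2748 - 229*I*√10/14) - 60 = 2688 - 229*I*√10/14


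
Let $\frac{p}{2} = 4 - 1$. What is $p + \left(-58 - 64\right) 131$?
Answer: $-15976$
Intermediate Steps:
$p = 6$ ($p = 2 \left(4 - 1\right) = 2 \cdot 3 = 6$)
$p + \left(-58 - 64\right) 131 = 6 + \left(-58 - 64\right) 131 = 6 - 15982 = -15976$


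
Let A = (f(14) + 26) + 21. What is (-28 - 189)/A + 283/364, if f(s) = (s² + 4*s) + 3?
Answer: 3239/54964 ≈ 0.058930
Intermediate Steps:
f(s) = 3 + s² + 4*s
A = 302 (A = ((3 + 14² + 4*14) + 26) + 21 = ((3 + 196 + 56) + 26) + 21 = (255 + 26) + 21 = 281 + 21 = 302)
(-28 - 189)/A + 283/364 = (-28 - 189)/302 + 283/364 = -217*1/302 + 283*(1/364) = -217/302 + 283/364 = 3239/54964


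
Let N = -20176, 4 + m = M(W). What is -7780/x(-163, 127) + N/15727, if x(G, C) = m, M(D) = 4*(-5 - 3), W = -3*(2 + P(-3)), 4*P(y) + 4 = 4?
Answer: 30407431/141543 ≈ 214.83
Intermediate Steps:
P(y) = 0 (P(y) = -1 + (¼)*4 = -1 + 1 = 0)
W = -6 (W = -3*(2 + 0) = -3*2 = -6)
M(D) = -32 (M(D) = 4*(-8) = -32)
m = -36 (m = -4 - 32 = -36)
x(G, C) = -36
-7780/x(-163, 127) + N/15727 = -7780/(-36) - 20176/15727 = -7780*(-1/36) - 20176*1/15727 = 1945/9 - 20176/15727 = 30407431/141543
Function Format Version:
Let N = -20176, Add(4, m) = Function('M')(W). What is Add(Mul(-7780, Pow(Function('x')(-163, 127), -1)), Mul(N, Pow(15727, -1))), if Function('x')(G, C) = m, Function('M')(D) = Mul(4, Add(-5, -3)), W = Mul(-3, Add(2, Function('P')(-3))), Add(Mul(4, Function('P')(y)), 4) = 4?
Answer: Rational(30407431, 141543) ≈ 214.83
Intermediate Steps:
Function('P')(y) = 0 (Function('P')(y) = Add(-1, Mul(Rational(1, 4), 4)) = Add(-1, 1) = 0)
W = -6 (W = Mul(-3, Add(2, 0)) = Mul(-3, 2) = -6)
Function('M')(D) = -32 (Function('M')(D) = Mul(4, -8) = -32)
m = -36 (m = Add(-4, -32) = -36)
Function('x')(G, C) = -36
Add(Mul(-7780, Pow(Function('x')(-163, 127), -1)), Mul(N, Pow(15727, -1))) = Add(Mul(-7780, Pow(-36, -1)), Mul(-20176, Pow(15727, -1))) = Add(Mul(-7780, Rational(-1, 36)), Mul(-20176, Rational(1, 15727))) = Add(Rational(1945, 9), Rational(-20176, 15727)) = Rational(30407431, 141543)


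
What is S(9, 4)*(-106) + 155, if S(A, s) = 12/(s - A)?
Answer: 2047/5 ≈ 409.40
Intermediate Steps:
S(9, 4)*(-106) + 155 = (12/(4 - 1*9))*(-106) + 155 = (12/(4 - 9))*(-106) + 155 = (12/(-5))*(-106) + 155 = (12*(-⅕))*(-106) + 155 = -12/5*(-106) + 155 = 1272/5 + 155 = 2047/5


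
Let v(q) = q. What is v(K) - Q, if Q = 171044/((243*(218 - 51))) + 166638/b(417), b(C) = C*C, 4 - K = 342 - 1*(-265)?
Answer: -476847608969/784065501 ≈ -608.17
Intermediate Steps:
K = -603 (K = 4 - (342 - 1*(-265)) = 4 - (342 + 265) = 4 - 1*607 = 4 - 607 = -603)
b(C) = C²
Q = 4056111866/784065501 (Q = 171044/((243*(218 - 51))) + 166638/(417²) = 171044/((243*167)) + 166638/173889 = 171044/40581 + 166638*(1/173889) = 171044*(1/40581) + 55546/57963 = 171044/40581 + 55546/57963 = 4056111866/784065501 ≈ 5.1732)
v(K) - Q = -603 - 1*4056111866/784065501 = -603 - 4056111866/784065501 = -476847608969/784065501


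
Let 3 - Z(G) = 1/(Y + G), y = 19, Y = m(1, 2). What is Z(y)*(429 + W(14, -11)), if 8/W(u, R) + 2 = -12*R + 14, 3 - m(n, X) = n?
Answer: 239413/189 ≈ 1266.7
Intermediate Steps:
m(n, X) = 3 - n
Y = 2 (Y = 3 - 1*1 = 3 - 1 = 2)
W(u, R) = 8/(12 - 12*R) (W(u, R) = 8/(-2 + (-12*R + 14)) = 8/(-2 + (14 - 12*R)) = 8/(12 - 12*R))
Z(G) = 3 - 1/(2 + G)
Z(y)*(429 + W(14, -11)) = ((5 + 3*19)/(2 + 19))*(429 - 2/(-3 + 3*(-11))) = ((5 + 57)/21)*(429 - 2/(-3 - 33)) = ((1/21)*62)*(429 - 2/(-36)) = 62*(429 - 2*(-1/36))/21 = 62*(429 + 1/18)/21 = (62/21)*(7723/18) = 239413/189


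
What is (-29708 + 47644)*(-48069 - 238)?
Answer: -866434352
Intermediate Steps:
(-29708 + 47644)*(-48069 - 238) = 17936*(-48307) = -866434352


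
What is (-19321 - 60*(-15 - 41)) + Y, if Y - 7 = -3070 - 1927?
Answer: -20951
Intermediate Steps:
Y = -4990 (Y = 7 + (-3070 - 1927) = 7 - 4997 = -4990)
(-19321 - 60*(-15 - 41)) + Y = (-19321 - 60*(-15 - 41)) - 4990 = (-19321 - 60*(-56)) - 4990 = (-19321 + 3360) - 4990 = -15961 - 4990 = -20951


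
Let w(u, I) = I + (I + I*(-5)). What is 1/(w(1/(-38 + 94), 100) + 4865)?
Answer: 1/4565 ≈ 0.00021906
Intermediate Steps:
w(u, I) = -3*I (w(u, I) = I + (I - 5*I) = I - 4*I = -3*I)
1/(w(1/(-38 + 94), 100) + 4865) = 1/(-3*100 + 4865) = 1/(-300 + 4865) = 1/4565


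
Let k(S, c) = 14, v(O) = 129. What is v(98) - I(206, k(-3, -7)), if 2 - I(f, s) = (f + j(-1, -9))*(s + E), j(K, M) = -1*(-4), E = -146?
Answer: -27593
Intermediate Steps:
j(K, M) = 4
I(f, s) = 2 - (-146 + s)*(4 + f) (I(f, s) = 2 - (f + 4)*(s - 146) = 2 - (4 + f)*(-146 + s) = 2 - (-146 + s)*(4 + f))
v(98) - I(206, k(-3, -7)) = 129 - (586 - 4*14 + 146*206 - 1*206*14) = 129 - (586 - 56 + 30076 - 2884) = 129 - 1*27722 = 129 - 27722 = -27593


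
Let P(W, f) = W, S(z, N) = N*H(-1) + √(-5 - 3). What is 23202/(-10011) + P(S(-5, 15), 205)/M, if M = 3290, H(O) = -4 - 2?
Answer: -54777/23359 + I*√2/1645 ≈ -2.345 + 0.0008597*I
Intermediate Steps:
H(O) = -6
S(z, N) = -6*N + 2*I*√2 (S(z, N) = N*(-6) + √(-5 - 3) = -6*N + √(-8) = -6*N + 2*I*√2)
23202/(-10011) + P(S(-5, 15), 205)/M = 23202/(-10011) + (-6*15 + 2*I*√2)/3290 = 23202*(-1/10011) + (-90 + 2*I*√2)*(1/3290) = -7734/3337 + (-9/329 + I*√2/1645) = -54777/23359 + I*√2/1645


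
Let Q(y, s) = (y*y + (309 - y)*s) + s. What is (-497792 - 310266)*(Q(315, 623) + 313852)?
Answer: -331273073796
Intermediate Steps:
Q(y, s) = s + y² + s*(309 - y) (Q(y, s) = (y² + s*(309 - y)) + s = s + y² + s*(309 - y))
(-497792 - 310266)*(Q(315, 623) + 313852) = (-497792 - 310266)*((315² + 310*623 - 1*623*315) + 313852) = -808058*((99225 + 193130 - 196245) + 313852) = -808058*(96110 + 313852) = -808058*409962 = -331273073796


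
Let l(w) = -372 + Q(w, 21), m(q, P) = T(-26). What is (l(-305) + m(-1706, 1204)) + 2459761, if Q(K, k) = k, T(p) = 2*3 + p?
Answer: 2459390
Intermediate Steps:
T(p) = 6 + p
m(q, P) = -20 (m(q, P) = 6 - 26 = -20)
l(w) = -351 (l(w) = -372 + 21 = -351)
(l(-305) + m(-1706, 1204)) + 2459761 = (-351 - 20) + 2459761 = -371 + 2459761 = 2459390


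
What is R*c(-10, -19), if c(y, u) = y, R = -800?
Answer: 8000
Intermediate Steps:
R*c(-10, -19) = -800*(-10) = 8000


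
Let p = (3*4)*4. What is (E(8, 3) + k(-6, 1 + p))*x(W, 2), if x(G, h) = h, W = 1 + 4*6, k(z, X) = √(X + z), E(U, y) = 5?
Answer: 10 + 2*√43 ≈ 23.115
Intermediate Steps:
p = 48 (p = 12*4 = 48)
W = 25 (W = 1 + 24 = 25)
(E(8, 3) + k(-6, 1 + p))*x(W, 2) = (5 + √((1 + 48) - 6))*2 = (5 + √(49 - 6))*2 = (5 + √43)*2 = 10 + 2*√43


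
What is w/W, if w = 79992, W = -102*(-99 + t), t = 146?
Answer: -13332/799 ≈ -16.686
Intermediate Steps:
W = -4794 (W = -102*(-99 + 146) = -102*47 = -4794)
w/W = 79992/(-4794) = 79992*(-1/4794) = -13332/799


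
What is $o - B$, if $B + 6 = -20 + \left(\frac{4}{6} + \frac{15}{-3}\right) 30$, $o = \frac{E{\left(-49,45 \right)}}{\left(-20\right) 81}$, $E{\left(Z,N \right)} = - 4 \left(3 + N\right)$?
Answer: $\frac{21076}{135} \approx 156.12$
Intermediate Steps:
$E{\left(Z,N \right)} = -12 - 4 N$
$o = \frac{16}{135}$ ($o = \frac{-12 - 180}{\left(-20\right) 81} = \frac{-12 - 180}{-1620} = \left(-192\right) \left(- \frac{1}{1620}\right) = \frac{16}{135} \approx 0.11852$)
$B = -156$ ($B = -6 + \left(-20 + \left(\frac{4}{6} + \frac{15}{-3}\right) 30\right) = -6 + \left(-20 + \left(4 \cdot \frac{1}{6} + 15 \left(- \frac{1}{3}\right)\right) 30\right) = -6 + \left(-20 + \left(\frac{2}{3} - 5\right) 30\right) = -6 - 150 = -156$)
$o - B = \frac{16}{135} - -156 = \frac{16}{135} + 156 = \frac{21076}{135}$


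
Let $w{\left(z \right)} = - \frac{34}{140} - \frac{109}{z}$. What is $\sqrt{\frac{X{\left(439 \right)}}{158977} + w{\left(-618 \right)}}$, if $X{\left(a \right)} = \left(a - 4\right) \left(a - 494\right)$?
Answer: $\frac{17 i \sqrt{45293703062790}}{245619465} \approx 0.46581 i$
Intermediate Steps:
$X{\left(a \right)} = \left(-494 + a\right) \left(-4 + a\right)$ ($X{\left(a \right)} = \left(-4 + a\right) \left(-494 + a\right) = \left(-494 + a\right) \left(-4 + a\right)$)
$w{\left(z \right)} = - \frac{17}{70} - \frac{109}{z}$ ($w{\left(z \right)} = \left(-34\right) \frac{1}{140} - \frac{109}{z} = - \frac{17}{70} - \frac{109}{z}$)
$\sqrt{\frac{X{\left(439 \right)}}{158977} + w{\left(-618 \right)}} = \sqrt{\frac{1976 + 439^{2} - 218622}{158977} - \left(\frac{17}{70} + \frac{109}{-618}\right)} = \sqrt{\left(1976 + 192721 - 218622\right) \frac{1}{158977} - \frac{719}{10815}} = \sqrt{\left(-23925\right) \frac{1}{158977} + \left(- \frac{17}{70} + \frac{109}{618}\right)} = \sqrt{- \frac{23925}{158977} - \frac{719}{10815}} = \sqrt{- \frac{53293334}{245619465}} = \frac{17 i \sqrt{45293703062790}}{245619465}$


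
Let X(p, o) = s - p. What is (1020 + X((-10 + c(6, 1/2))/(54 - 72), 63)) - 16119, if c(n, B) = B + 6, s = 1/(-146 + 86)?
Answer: -1358929/90 ≈ -15099.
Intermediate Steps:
s = -1/60 (s = 1/(-60) = -1/60 ≈ -0.016667)
c(n, B) = 6 + B
X(p, o) = -1/60 - p
(1020 + X((-10 + c(6, 1/2))/(54 - 72), 63)) - 16119 = (1020 + (-1/60 - (-10 + (6 + 1/2))/(54 - 72))) - 16119 = (1020 + (-1/60 - (-10 + (6 + ½))/(-18))) - 16119 = (1020 + (-1/60 - (-10 + 13/2)*(-1)/18)) - 16119 = (1020 + (-1/60 - (-7)*(-1)/(2*18))) - 16119 = (1020 + (-1/60 - 1*7/36)) - 16119 = (1020 + (-1/60 - 7/36)) - 16119 = (1020 - 19/90) - 16119 = 91781/90 - 16119 = -1358929/90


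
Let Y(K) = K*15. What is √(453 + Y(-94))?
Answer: I*√957 ≈ 30.935*I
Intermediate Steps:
Y(K) = 15*K
√(453 + Y(-94)) = √(453 + 15*(-94)) = √(453 - 1410) = √(-957) = I*√957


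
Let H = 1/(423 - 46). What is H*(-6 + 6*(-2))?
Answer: -18/377 ≈ -0.047745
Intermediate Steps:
H = 1/377 ≈ 0.0026525
H*(-6 + 6*(-2)) = (-6 + 6*(-2))/377 = (-6 - 12)/377 = (1/377)*(-18) = -18/377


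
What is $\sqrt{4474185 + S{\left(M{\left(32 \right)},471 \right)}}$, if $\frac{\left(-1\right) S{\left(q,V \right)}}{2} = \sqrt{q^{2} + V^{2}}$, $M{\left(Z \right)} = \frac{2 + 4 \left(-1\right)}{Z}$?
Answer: $\frac{\sqrt{71586960 - 2 \sqrt{56791297}}}{4} \approx 2115.0$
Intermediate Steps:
$M{\left(Z \right)} = - \frac{2}{Z}$ ($M{\left(Z \right)} = \frac{2 - 4}{Z} = - \frac{2}{Z}$)
$S{\left(q,V \right)} = - 2 \sqrt{V^{2} + q^{2}}$ ($S{\left(q,V \right)} = - 2 \sqrt{q^{2} + V^{2}} = - 2 \sqrt{V^{2} + q^{2}}$)
$\sqrt{4474185 + S{\left(M{\left(32 \right)},471 \right)}} = \sqrt{4474185 - 2 \sqrt{471^{2} + \left(- \frac{2}{32}\right)^{2}}} = \sqrt{4474185 - 2 \sqrt{221841 + \left(\left(-2\right) \frac{1}{32}\right)^{2}}} = \sqrt{4474185 - 2 \sqrt{221841 + \left(- \frac{1}{16}\right)^{2}}} = \sqrt{4474185 - 2 \sqrt{221841 + \frac{1}{256}}} = \sqrt{4474185 - 2 \sqrt{\frac{56791297}{256}}} = \sqrt{4474185 - 2 \frac{\sqrt{56791297}}{16}} = \sqrt{4474185 - \frac{\sqrt{56791297}}{8}}$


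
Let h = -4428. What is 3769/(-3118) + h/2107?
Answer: -21747787/6569626 ≈ -3.3104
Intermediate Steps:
3769/(-3118) + h/2107 = 3769/(-3118) - 4428/2107 = 3769*(-1/3118) - 4428*1/2107 = -3769/3118 - 4428/2107 = -21747787/6569626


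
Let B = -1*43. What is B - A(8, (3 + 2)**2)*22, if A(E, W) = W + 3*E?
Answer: -1121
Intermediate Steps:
B = -43
B - A(8, (3 + 2)**2)*22 = -43 - ((3 + 2)**2 + 3*8)*22 = -43 - (5**2 + 24)*22 = -43 - (25 + 24)*22 = -43 - 49*22 = -43 - 1*1078 = -43 - 1078 = -1121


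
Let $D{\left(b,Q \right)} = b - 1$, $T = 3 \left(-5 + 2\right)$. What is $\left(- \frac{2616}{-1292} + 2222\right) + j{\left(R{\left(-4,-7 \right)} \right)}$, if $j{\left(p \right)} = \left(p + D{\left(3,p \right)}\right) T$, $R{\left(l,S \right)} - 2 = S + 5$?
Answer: $\frac{712546}{323} \approx 2206.0$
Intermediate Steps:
$T = -9$ ($T = 3 \left(-3\right) = -9$)
$D{\left(b,Q \right)} = -1 + b$
$R{\left(l,S \right)} = 7 + S$ ($R{\left(l,S \right)} = 2 + \left(S + 5\right) = 2 + \left(5 + S\right) = 7 + S$)
$j{\left(p \right)} = -18 - 9 p$ ($j{\left(p \right)} = \left(p + \left(-1 + 3\right)\right) \left(-9\right) = \left(p + 2\right) \left(-9\right) = \left(2 + p\right) \left(-9\right) = -18 - 9 p$)
$\left(- \frac{2616}{-1292} + 2222\right) + j{\left(R{\left(-4,-7 \right)} \right)} = \left(- \frac{2616}{-1292} + 2222\right) - \left(18 + 9 \left(7 - 7\right)\right) = \left(\left(-2616\right) \left(- \frac{1}{1292}\right) + 2222\right) - 18 = \left(\frac{654}{323} + 2222\right) + \left(-18 + 0\right) = \frac{718360}{323} - 18 = \frac{712546}{323}$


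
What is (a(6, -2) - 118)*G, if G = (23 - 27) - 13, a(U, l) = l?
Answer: 2040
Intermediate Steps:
G = -17 (G = -4 - 13 = -17)
(a(6, -2) - 118)*G = (-2 - 118)*(-17) = -120*(-17) = 2040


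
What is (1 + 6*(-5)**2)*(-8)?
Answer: -1208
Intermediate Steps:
(1 + 6*(-5)**2)*(-8) = (1 + 6*25)*(-8) = (1 + 150)*(-8) = 151*(-8) = -1208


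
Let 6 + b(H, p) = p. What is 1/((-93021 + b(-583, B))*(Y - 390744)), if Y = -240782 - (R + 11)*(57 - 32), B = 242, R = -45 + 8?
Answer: 1/58535829660 ≈ 1.7084e-11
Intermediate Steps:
R = -37
b(H, p) = -6 + p
Y = -240132 (Y = -240782 - (-37 + 11)*(57 - 32) = -240782 - (-26)*25 = -240782 - 1*(-650) = -240782 + 650 = -240132)
1/((-93021 + b(-583, B))*(Y - 390744)) = 1/((-93021 + (-6 + 242))*(-240132 - 390744)) = 1/((-93021 + 236)*(-630876)) = 1/(-92785*(-630876)) = 1/58535829660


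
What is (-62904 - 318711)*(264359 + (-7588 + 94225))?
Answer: -133945338540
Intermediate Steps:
(-62904 - 318711)*(264359 + (-7588 + 94225)) = -381615*(264359 + 86637) = -381615*350996 = -133945338540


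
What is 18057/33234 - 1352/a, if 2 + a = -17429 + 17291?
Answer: 3955029/387730 ≈ 10.200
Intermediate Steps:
a = -140 (a = -2 + (-17429 + 17291) = -2 - 138 = -140)
18057/33234 - 1352/a = 18057/33234 - 1352/(-140) = 18057*(1/33234) - 1352*(-1/140) = 6019/11078 + 338/35 = 3955029/387730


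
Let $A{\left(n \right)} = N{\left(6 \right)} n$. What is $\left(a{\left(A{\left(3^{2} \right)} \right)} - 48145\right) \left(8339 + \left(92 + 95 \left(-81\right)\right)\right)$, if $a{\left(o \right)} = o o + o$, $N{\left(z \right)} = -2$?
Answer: $-35209504$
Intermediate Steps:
$A{\left(n \right)} = - 2 n$
$a{\left(o \right)} = o + o^{2}$ ($a{\left(o \right)} = o^{2} + o = o + o^{2}$)
$\left(a{\left(A{\left(3^{2} \right)} \right)} - 48145\right) \left(8339 + \left(92 + 95 \left(-81\right)\right)\right) = \left(- 2 \cdot 3^{2} \left(1 - 2 \cdot 3^{2}\right) - 48145\right) \left(8339 + \left(92 + 95 \left(-81\right)\right)\right) = \left(\left(-2\right) 9 \left(1 - 18\right) - 48145\right) \left(8339 + \left(92 - 7695\right)\right) = \left(- 18 \left(1 - 18\right) - 48145\right) \left(8339 - 7603\right) = \left(\left(-18\right) \left(-17\right) - 48145\right) 736 = \left(306 - 48145\right) 736 = \left(-47839\right) 736 = -35209504$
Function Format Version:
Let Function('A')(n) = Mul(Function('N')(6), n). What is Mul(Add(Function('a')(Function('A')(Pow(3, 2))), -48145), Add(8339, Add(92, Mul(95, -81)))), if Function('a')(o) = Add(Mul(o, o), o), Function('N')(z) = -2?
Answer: -35209504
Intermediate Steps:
Function('A')(n) = Mul(-2, n)
Function('a')(o) = Add(o, Pow(o, 2)) (Function('a')(o) = Add(Pow(o, 2), o) = Add(o, Pow(o, 2)))
Mul(Add(Function('a')(Function('A')(Pow(3, 2))), -48145), Add(8339, Add(92, Mul(95, -81)))) = Mul(Add(Mul(Mul(-2, Pow(3, 2)), Add(1, Mul(-2, Pow(3, 2)))), -48145), Add(8339, Add(92, Mul(95, -81)))) = Mul(Add(Mul(Mul(-2, 9), Add(1, Mul(-2, 9))), -48145), Add(8339, Add(92, -7695))) = Mul(Add(Mul(-18, Add(1, -18)), -48145), Add(8339, -7603)) = Mul(Add(Mul(-18, -17), -48145), 736) = Mul(Add(306, -48145), 736) = Mul(-47839, 736) = -35209504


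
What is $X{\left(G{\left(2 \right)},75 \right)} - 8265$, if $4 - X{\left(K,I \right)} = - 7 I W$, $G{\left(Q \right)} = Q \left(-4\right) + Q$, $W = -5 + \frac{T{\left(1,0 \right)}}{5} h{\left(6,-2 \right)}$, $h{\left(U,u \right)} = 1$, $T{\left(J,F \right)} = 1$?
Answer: $-10781$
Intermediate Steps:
$W = - \frac{24}{5}$ ($W = -5 + 1 \cdot \frac{1}{5} \cdot 1 = -5 + \frac{1}{5} \cdot 1 = -5 + \frac{1}{5} = - \frac{24}{5} \approx -4.8$)
$G{\left(Q \right)} = - 3 Q$ ($G{\left(Q \right)} = - 4 Q + Q = - 3 Q$)
$X{\left(K,I \right)} = 4 - \frac{168 I}{5}$ ($X{\left(K,I \right)} = 4 - - 7 I \left(- \frac{24}{5}\right) = 4 - \frac{168 I}{5}$)
$X{\left(G{\left(2 \right)},75 \right)} - 8265 = \left(4 - 2520\right) - 8265 = -2516 - 8265 = -10781$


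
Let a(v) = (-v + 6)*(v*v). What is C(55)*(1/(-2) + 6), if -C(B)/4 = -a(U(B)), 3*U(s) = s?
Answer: -2462350/27 ≈ -91198.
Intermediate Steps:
U(s) = s/3
a(v) = v²*(6 - v) (a(v) = (6 - v)*v² = v²*(6 - v))
C(B) = 4*B²*(6 - B/3)/9 (C(B) = -(-4)*(B/3)²*(6 - B/3) = -(-4)*(B²/9)*(6 - B/3) = -(-4)*B²*(6 - B/3)/9 = 4*B²*(6 - B/3)/9)
C(55)*(1/(-2) + 6) = ((4/27)*55²*(18 - 1*55))*(1/(-2) + 6) = ((4/27)*3025*(18 - 55))*(1*(-½) + 6) = ((4/27)*3025*(-37))*(-½ + 6) = -447700/27*11/2 = -2462350/27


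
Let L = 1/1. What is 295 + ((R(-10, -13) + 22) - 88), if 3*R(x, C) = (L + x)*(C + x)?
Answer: 298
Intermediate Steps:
L = 1
R(x, C) = (1 + x)*(C + x)/3 (R(x, C) = ((1 + x)*(C + x))/3 = (1 + x)*(C + x)/3)
295 + ((R(-10, -13) + 22) - 88) = 295 + ((((⅓)*(-13) + (⅓)*(-10) + (⅓)*(-10)² + (⅓)*(-13)*(-10)) + 22) - 88) = 295 + (((-13/3 - 10/3 + (⅓)*100 + 130/3) + 22) - 88) = 295 + (((-13/3 - 10/3 + 100/3 + 130/3) + 22) - 88) = 295 + ((69 + 22) - 88) = 295 + (91 - 88) = 295 + 3 = 298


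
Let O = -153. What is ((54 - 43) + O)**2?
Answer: 20164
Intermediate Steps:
((54 - 43) + O)**2 = ((54 - 43) - 153)**2 = (11 - 153)**2 = (-142)**2 = 20164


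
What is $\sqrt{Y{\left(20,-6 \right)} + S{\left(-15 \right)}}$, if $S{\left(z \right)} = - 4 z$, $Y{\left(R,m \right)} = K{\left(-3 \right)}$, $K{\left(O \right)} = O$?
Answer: $\sqrt{57} \approx 7.5498$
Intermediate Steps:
$Y{\left(R,m \right)} = -3$
$\sqrt{Y{\left(20,-6 \right)} + S{\left(-15 \right)}} = \sqrt{-3 - -60} = \sqrt{-3 + 60} = \sqrt{57}$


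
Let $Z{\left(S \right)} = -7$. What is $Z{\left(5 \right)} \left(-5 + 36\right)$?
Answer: $-217$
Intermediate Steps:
$Z{\left(5 \right)} \left(-5 + 36\right) = - 7 \left(-5 + 36\right) = \left(-7\right) 31 = -217$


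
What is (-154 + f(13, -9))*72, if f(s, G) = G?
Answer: -11736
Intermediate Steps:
(-154 + f(13, -9))*72 = (-154 - 9)*72 = -163*72 = -11736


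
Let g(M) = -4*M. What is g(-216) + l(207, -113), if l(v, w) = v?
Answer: 1071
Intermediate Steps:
g(-216) + l(207, -113) = -4*(-216) + 207 = 864 + 207 = 1071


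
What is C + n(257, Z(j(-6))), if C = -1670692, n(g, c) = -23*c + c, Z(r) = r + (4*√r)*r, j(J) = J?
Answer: -1670560 + 528*I*√6 ≈ -1.6706e+6 + 1293.3*I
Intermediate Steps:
Z(r) = r + 4*r^(3/2)
n(g, c) = -22*c
C + n(257, Z(j(-6))) = -1670692 - 22*(-6 + 4*(-6)^(3/2)) = -1670692 - 22*(-6 + 4*(-6*I*√6)) = -1670692 - 22*(-6 - 24*I*√6) = -1670692 + (132 + 528*I*√6) = -1670560 + 528*I*√6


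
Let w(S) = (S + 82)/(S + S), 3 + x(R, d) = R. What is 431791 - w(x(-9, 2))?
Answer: 5181527/12 ≈ 4.3179e+5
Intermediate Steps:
x(R, d) = -3 + R
w(S) = (82 + S)/(2*S) (w(S) = (82 + S)/((2*S)) = (82 + S)*(1/(2*S)) = (82 + S)/(2*S))
431791 - w(x(-9, 2)) = 431791 - (82 + (-3 - 9))/(2*(-3 - 9)) = 431791 - (82 - 12)/(2*(-12)) = 431791 - (-1)*70/(2*12) = 431791 - 1*(-35/12) = 431791 + 35/12 = 5181527/12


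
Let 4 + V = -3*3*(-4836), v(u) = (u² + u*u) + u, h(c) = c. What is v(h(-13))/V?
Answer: 65/8704 ≈ 0.0074678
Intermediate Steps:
v(u) = u + 2*u² (v(u) = (u² + u²) + u = 2*u² + u = u + 2*u²)
V = 43520 (V = -4 - 3*3*(-4836) = -4 - 9*(-4836) = -4 + 43524 = 43520)
v(h(-13))/V = -13*(1 + 2*(-13))/43520 = -13*(1 - 26)*(1/43520) = -13*(-25)*(1/43520) = 325*(1/43520) = 65/8704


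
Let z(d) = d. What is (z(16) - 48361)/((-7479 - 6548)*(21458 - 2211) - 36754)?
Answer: 48345/270014423 ≈ 0.00017905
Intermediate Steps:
(z(16) - 48361)/((-7479 - 6548)*(21458 - 2211) - 36754) = (16 - 48361)/((-7479 - 6548)*(21458 - 2211) - 36754) = -48345/(-14027*19247 - 36754) = -48345/(-269977669 - 36754) = -48345/(-270014423) = -48345*(-1/270014423) = 48345/270014423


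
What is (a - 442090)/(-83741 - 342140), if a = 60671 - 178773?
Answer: 560192/425881 ≈ 1.3154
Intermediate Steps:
a = -118102
(a - 442090)/(-83741 - 342140) = (-118102 - 442090)/(-83741 - 342140) = -560192/(-425881) = -560192*(-1/425881) = 560192/425881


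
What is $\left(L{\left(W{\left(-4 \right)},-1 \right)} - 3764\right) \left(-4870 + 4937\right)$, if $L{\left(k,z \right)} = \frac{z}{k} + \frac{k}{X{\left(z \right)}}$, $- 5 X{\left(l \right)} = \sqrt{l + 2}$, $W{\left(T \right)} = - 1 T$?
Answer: $- \frac{1014179}{4} \approx -2.5354 \cdot 10^{5}$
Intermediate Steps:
$W{\left(T \right)} = - T$
$X{\left(l \right)} = - \frac{\sqrt{2 + l}}{5}$ ($X{\left(l \right)} = - \frac{\sqrt{l + 2}}{5} = - \frac{\sqrt{2 + l}}{5}$)
$L{\left(k,z \right)} = \frac{z}{k} - \frac{5 k}{\sqrt{2 + z}}$ ($L{\left(k,z \right)} = \frac{z}{k} + \frac{k}{\left(- \frac{1}{5}\right) \sqrt{2 + z}} = \frac{z}{k} + k \left(- \frac{5}{\sqrt{2 + z}}\right) = \frac{z}{k} - \frac{5 k}{\sqrt{2 + z}}$)
$\left(L{\left(W{\left(-4 \right)},-1 \right)} - 3764\right) \left(-4870 + 4937\right) = \left(\left(- \frac{1}{\left(-1\right) \left(-4\right)} - \frac{5 \left(\left(-1\right) \left(-4\right)\right)}{\sqrt{2 - 1}}\right) - 3764\right) \left(-4870 + 4937\right) = \left(\left(- \frac{1}{4} - 20 \frac{1}{\sqrt{1}}\right) - 3764\right) 67 = \left(\left(\left(-1\right) \frac{1}{4} - 20 \cdot 1\right) - 3764\right) 67 = \left(\left(- \frac{1}{4} - 20\right) - 3764\right) 67 = \left(- \frac{81}{4} - 3764\right) 67 = \left(- \frac{15137}{4}\right) 67 = - \frac{1014179}{4}$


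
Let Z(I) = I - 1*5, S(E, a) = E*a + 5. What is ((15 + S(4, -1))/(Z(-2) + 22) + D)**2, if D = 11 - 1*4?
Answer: 14641/225 ≈ 65.071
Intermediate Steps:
S(E, a) = 5 + E*a
D = 7 (D = 11 - 4 = 7)
Z(I) = -5 + I (Z(I) = I - 5 = -5 + I)
((15 + S(4, -1))/(Z(-2) + 22) + D)**2 = ((15 + (5 + 4*(-1)))/((-5 - 2) + 22) + 7)**2 = ((15 + (5 - 4))/(-7 + 22) + 7)**2 = ((15 + 1)/15 + 7)**2 = (16*(1/15) + 7)**2 = (16/15 + 7)**2 = (121/15)**2 = 14641/225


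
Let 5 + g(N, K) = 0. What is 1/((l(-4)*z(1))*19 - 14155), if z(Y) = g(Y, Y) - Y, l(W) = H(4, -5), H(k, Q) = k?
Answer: -1/14611 ≈ -6.8442e-5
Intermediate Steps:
l(W) = 4
g(N, K) = -5 (g(N, K) = -5 + 0 = -5)
z(Y) = -5 - Y
1/((l(-4)*z(1))*19 - 14155) = 1/((4*(-5 - 1*1))*19 - 14155) = 1/((4*(-5 - 1))*19 - 14155) = 1/((4*(-6))*19 - 14155) = 1/(-24*19 - 14155) = 1/(-456 - 14155) = 1/(-14611) = -1/14611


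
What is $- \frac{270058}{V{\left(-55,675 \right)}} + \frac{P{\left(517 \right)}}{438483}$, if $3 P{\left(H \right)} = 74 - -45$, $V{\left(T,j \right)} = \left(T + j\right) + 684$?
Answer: $- \frac{177623685433}{857672748} \approx -207.1$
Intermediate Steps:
$V{\left(T,j \right)} = 684 + T + j$
$P{\left(H \right)} = \frac{119}{3}$ ($P{\left(H \right)} = \frac{74 - -45}{3} = \frac{74 + 45}{3} = \frac{1}{3} \cdot 119 = \frac{119}{3}$)
$- \frac{270058}{V{\left(-55,675 \right)}} + \frac{P{\left(517 \right)}}{438483} = - \frac{270058}{684 - 55 + 675} + \frac{119}{3 \cdot 438483} = - \frac{270058}{1304} + \frac{119}{3} \cdot \frac{1}{438483} = \left(-270058\right) \frac{1}{1304} + \frac{119}{1315449} = - \frac{135029}{652} + \frac{119}{1315449} = - \frac{177623685433}{857672748}$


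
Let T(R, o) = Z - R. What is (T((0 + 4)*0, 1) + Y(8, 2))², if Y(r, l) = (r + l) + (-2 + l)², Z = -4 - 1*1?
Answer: 25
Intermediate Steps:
Z = -5 (Z = -4 - 1 = -5)
Y(r, l) = l + r + (-2 + l)² (Y(r, l) = (l + r) + (-2 + l)² = l + r + (-2 + l)²)
T(R, o) = -5 - R
(T((0 + 4)*0, 1) + Y(8, 2))² = ((-5 - (0 + 4)*0) + (2 + 8 + (-2 + 2)²))² = ((-5 - 4*0) + (2 + 8 + 0²))² = ((-5 - 1*0) + (2 + 8 + 0))² = ((-5 + 0) + 10)² = (-5 + 10)² = 5² = 25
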